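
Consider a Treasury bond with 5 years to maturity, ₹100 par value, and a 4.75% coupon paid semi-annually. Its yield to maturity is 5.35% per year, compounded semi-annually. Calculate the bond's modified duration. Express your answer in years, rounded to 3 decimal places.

Periodic yield y = 0.02675. First find Macaulay duration:
  t   CF        PV=CF/(1+0.02675)^t    t·PV
  1        2.375         2.3131         2.3131
  2        2.375         2.2529         4.5057
  3        2.375         2.1942         6.5825
  4        2.375         2.1370         8.5480
  5        2.375         2.0813        10.4066
  6        2.375         2.0271        12.1626
  7        2.375         1.9743        13.8200
  8        2.375         1.9229        15.3828
  9        2.375         1.8728        16.8548
  10     102.375        78.6225       786.2249
  Σ                     97.3980       876.8011
P = 97.3980; Macaulay duration = 876.8011 / 97.3980 = 9.00225 half-year periods = 4.50113 years.
Modified duration = D_Mac / (1 + y) = 4.50113 / 1.02675 = 4.38386 years.

4.384 years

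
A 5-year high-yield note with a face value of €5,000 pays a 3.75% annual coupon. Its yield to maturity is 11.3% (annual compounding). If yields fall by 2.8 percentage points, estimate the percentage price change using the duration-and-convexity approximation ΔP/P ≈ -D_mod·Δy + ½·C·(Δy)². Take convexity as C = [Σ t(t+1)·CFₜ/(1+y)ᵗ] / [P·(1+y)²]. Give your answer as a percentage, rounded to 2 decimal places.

With y = 0.113:
  t   CF        PV=CF/(1+0.113)^t    t·PV        t(t+1)·PV
  1       187.50       168.4636       168.4636         336.9272
  2       187.50       151.3599       302.7199         908.1596
  3       187.50       135.9928       407.9783       1,631.9131
  4       187.50       122.1858       488.7431       2,443.7153
  5     5,187.50     3,037.2622    15,186.3111      91,117.8666
  Σ                  3,615.2643    16,554.2159      96,438.5819
P = 3,615.2643; D_Mac = 4.57898 yrs; D_mod = 4.11409 yrs; C = 21.53379.
Duration effect: -4.11409 × (-0.028) = +0.115194
Convexity effect: 0.5 × 21.53379 × (-0.028)² = +0.0084412
ΔP/P ≈ +0.115194 + 0.0084412 = +0.123636 = +12.3636%.

+12.36%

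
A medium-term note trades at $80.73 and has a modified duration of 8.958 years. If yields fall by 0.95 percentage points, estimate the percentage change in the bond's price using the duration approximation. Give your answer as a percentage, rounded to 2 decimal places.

Duration approximation: ΔP/P ≈ -D_mod · Δy = -8.958 × (-0.0095) = +0.085101.
As a percentage: +8.5101%.

+8.51%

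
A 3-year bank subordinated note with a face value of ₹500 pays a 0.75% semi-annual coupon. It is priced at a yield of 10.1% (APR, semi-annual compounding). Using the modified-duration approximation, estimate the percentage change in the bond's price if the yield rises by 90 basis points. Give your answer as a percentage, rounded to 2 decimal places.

Periodic yield y = 0.0505. Modified duration first:
  t   CF        PV=CF/(1+0.0505)^t    t·PV
  1        1.875         1.7849         1.7849
  2        1.875         1.6991         3.3981
  3        1.875         1.6174         4.8522
  4        1.875         1.5396         6.1585
  5        1.875         1.4656         7.3281
  6      501.875       373.4386     2,240.6317
  Σ                    381.5452     2,264.1534
P = 381.5452; D_Mac = 5.93417 half-year periods = 2.96708 yrs; D_mod = 2.96708/(1+0.0505) = 2.82445 yrs.
ΔP/P ≈ -D_mod · Δy = -2.82445 × (+0.009) = -0.025420 = -2.5420%.

-2.54%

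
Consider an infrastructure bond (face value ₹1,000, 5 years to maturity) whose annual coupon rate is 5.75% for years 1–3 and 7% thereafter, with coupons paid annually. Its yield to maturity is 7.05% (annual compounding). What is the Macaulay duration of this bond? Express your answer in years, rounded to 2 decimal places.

4.47 years

Periodic yield y = 0.0705. Discount each cash flow and weight by its year:
  t   CF        PV=CF/(1+0.0705)^t    t·PV
  1        57.50        53.7132        53.7132
  2        57.50        50.1758       100.3516
  3        57.50        46.8714       140.6142
  4        70.00        53.3030       213.2119
  5     1,070.00       761.1152     3,805.5762
  Σ                    965.1786     4,313.4671
Price P = Σ PV = 965.1786.
Macaulay duration = Σ(t·PV) / P = 4,313.4671 / 965.1786 = 4.46909 years.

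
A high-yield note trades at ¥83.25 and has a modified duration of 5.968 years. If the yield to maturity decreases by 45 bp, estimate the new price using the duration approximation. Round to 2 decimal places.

¥85.49

Duration approximation: ΔP/P ≈ -D_mod · Δy = -5.968 × (-0.0045) = +0.026856.
New price ≈ 83.25 × (1 + 0.026856) = 85.485762.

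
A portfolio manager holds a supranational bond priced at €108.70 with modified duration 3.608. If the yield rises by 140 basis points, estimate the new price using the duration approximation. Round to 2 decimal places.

€103.21

Duration approximation: ΔP/P ≈ -D_mod · Δy = -3.608 × (+0.014) = -0.050512.
New price ≈ 108.70 × (1 - 0.050512) = 103.2093456.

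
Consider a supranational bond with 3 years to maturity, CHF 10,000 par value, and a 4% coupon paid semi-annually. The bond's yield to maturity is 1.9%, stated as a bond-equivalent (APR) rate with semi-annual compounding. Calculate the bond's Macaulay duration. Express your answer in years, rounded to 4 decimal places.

2.8617 years

Periodic yield y = 0.0095. Discount each cash flow and weight by its period:
  t   CF        PV=CF/(1+0.0095)^t    t·PV
  1       200.00       198.1179       198.1179
  2       200.00       196.2535       392.5069
  3       200.00       194.4066       583.2198
  4       200.00       192.5771       770.3085
  5       200.00       190.7649       953.8243
  6    10,200.00     9,637.4521    57,824.7125
  Σ                 10,609.5720    60,722.6900
Price P = Σ PV = 10,609.5720.
Macaulay duration = Σ(t·PV) / P = 60,722.6900 / 10,609.5720 = 5.72339 half-year periods.
In years: 5.72339 / 2 = 2.86169 years.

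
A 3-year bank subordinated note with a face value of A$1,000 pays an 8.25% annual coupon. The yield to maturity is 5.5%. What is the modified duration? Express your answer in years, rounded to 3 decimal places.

Periodic yield y = 0.055. First find Macaulay duration:
  t   CF        PV=CF/(1+0.055)^t    t·PV
  1        82.50        78.1991        78.1991
  2        82.50        74.1223       148.2446
  3     1,082.50       921.8718     2,765.6154
  Σ                  1,074.1932     2,992.0591
P = 1,074.1932; Macaulay duration = 2,992.0591 / 1,074.1932 = 2.78540 years.
Modified duration = D_Mac / (1 + y) = 2.78540 / 1.055 = 2.64019 years.

2.640 years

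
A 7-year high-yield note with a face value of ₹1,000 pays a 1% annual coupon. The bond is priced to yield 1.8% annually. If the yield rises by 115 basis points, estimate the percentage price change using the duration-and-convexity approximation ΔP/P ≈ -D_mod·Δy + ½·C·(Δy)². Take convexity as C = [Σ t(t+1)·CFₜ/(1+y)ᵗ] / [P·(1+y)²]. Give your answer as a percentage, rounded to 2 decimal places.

With y = 0.018:
  t   CF        PV=CF/(1+0.018)^t    t·PV        t(t+1)·PV
  1        10.00         9.8232         9.8232          19.6464
  2        10.00         9.6495        19.2990          57.8970
  3        10.00         9.4789        28.4366         113.7465
  4        10.00         9.3113        37.2451         186.2254
  5        10.00         9.1466        45.7331         274.3989
  6        10.00         8.9849        53.9094         377.3659
  7     1,010.00       891.4293     6,240.0054      49,920.0435
  Σ                    947.8237     6,434.4519      50,949.3234
P = 947.8237; D_Mac = 6.78866 yrs; D_mod = 6.66862 yrs; C = 51.86989.
Duration effect: -6.66862 × (+0.0115) = -0.076689
Convexity effect: 0.5 × 51.86989 × (0.0115)² = +0.0034299
ΔP/P ≈ -0.076689 + 0.0034299 = -0.073259 = -7.3259%.

-7.33%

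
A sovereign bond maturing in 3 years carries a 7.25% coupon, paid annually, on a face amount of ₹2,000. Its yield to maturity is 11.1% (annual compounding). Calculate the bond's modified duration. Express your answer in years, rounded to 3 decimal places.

2.512 years

Periodic yield y = 0.111. First find Macaulay duration:
  t   CF        PV=CF/(1+0.111)^t    t·PV
  1       145.00       130.5131       130.5131
  2       145.00       117.4735       234.9470
  3     2,145.00     1,564.1742     4,692.5226
  Σ                  1,812.1608     5,057.9827
P = 1,812.1608; Macaulay duration = 5,057.9827 / 1,812.1608 = 2.79113 years.
Modified duration = D_Mac / (1 + y) = 2.79113 / 1.111 = 2.51227 years.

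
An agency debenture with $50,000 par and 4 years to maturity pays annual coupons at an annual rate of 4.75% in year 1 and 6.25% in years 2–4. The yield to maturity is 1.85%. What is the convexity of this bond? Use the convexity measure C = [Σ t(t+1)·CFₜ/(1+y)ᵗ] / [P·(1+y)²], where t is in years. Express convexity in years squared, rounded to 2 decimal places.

With y = 0.0185:
  t   CF        PV=CF/(1+0.0185)^t    t·PV        t(t+1)·PV
  1     2,375.00     2,331.8606     2,331.8606       4,663.7212
  2     3,125.00     3,012.5062     6,025.0125      18,075.0374
  3     3,125.00     2,957.7872     8,873.3615      35,493.4461
  4    53,125.00    49,369.0545   197,476.2179     987,381.0897
  Σ                 57,671.2085   214,706.4525   1,045,613.2944
P = 57,671.2085.
Convexity = Σ t(t+1)·PV / [P·(1+y)²] = 1,045,613.2944 / (57,671.2085 × 1.037342) = 17.47793.

17.48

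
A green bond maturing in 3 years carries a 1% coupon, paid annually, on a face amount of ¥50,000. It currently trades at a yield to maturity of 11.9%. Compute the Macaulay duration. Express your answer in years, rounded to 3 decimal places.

2.965 years

Periodic yield y = 0.119. Discount each cash flow and weight by its year:
  t   CF        PV=CF/(1+0.119)^t    t·PV
  1       500.00       446.8275       446.8275
  2       500.00       399.3097       798.6193
  3    50,500.00    36,041.3557   108,124.0671
  Σ                 36,887.4929   109,369.5139
Price P = Σ PV = 36,887.4929.
Macaulay duration = Σ(t·PV) / P = 109,369.5139 / 36,887.4929 = 2.96495 years.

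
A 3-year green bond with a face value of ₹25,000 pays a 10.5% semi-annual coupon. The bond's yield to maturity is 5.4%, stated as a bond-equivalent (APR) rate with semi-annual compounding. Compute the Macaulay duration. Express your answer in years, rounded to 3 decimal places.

Periodic yield y = 0.027. Discount each cash flow and weight by its period:
  t   CF        PV=CF/(1+0.027)^t    t·PV
  1     1,312.50     1,277.9942     1,277.9942
  2     1,312.50     1,244.3955     2,488.7910
  3     1,312.50     1,211.6801     3,635.0403
  4     1,312.50     1,179.8248     4,719.2994
  5     1,312.50     1,148.8071     5,744.0353
  6    26,312.50    22,425.3614   134,552.1687
  Σ                 28,488.0631   152,417.3288
Price P = Σ PV = 28,488.0631.
Macaulay duration = Σ(t·PV) / P = 152,417.3288 / 28,488.0631 = 5.35022 half-year periods.
In years: 5.35022 / 2 = 2.67511 years.

2.675 years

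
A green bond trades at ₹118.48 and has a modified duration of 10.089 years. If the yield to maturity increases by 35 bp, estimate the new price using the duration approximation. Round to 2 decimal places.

Duration approximation: ΔP/P ≈ -D_mod · Δy = -10.089 × (+0.0035) = -0.0353115.
New price ≈ 118.48 × (1 - 0.0353115) = 114.29629348.

₹114.30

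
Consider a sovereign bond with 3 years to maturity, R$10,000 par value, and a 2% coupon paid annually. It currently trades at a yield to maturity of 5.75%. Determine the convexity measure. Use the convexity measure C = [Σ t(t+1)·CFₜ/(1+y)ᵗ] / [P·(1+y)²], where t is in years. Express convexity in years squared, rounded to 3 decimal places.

With y = 0.0575:
  t   CF        PV=CF/(1+0.0575)^t    t·PV        t(t+1)·PV
  1       200.00       189.1253       189.1253         378.2506
  2       200.00       178.8419       357.6838       1,073.0513
  3    10,200.00     8,624.9988    25,874.9964     103,499.9857
  Σ                  8,992.9660    26,421.8055     104,951.2876
P = 8,992.9660.
Convexity = Σ t(t+1)·PV / [P·(1+y)²] = 104,951.2876 / (8,992.9660 × 1.118306) = 10.43576.

10.436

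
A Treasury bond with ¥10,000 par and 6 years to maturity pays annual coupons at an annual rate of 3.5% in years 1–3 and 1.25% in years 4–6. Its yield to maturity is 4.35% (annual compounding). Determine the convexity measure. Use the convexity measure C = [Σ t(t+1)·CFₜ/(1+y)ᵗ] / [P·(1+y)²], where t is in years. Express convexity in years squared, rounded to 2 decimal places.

With y = 0.0435:
  t   CF        PV=CF/(1+0.0435)^t    t·PV        t(t+1)·PV
  1       350.00       335.4097       335.4097         670.8194
  2       350.00       321.4276       642.8552       1,928.5655
  3       350.00       308.0283       924.0850       3,696.3402
  4       125.00       105.4242       421.6967       2,108.4834
  5       125.00       101.0294       505.1470       3,030.8818
  6    10,125.00     7,842.2433    47,053.4598     329,374.2183
  Σ                  9,013.5625    49,882.6533     340,809.3086
P = 9,013.5625.
Convexity = Σ t(t+1)·PV / [P·(1+y)²] = 340,809.3086 / (9,013.5625 × 1.088892) = 34.72403.

34.72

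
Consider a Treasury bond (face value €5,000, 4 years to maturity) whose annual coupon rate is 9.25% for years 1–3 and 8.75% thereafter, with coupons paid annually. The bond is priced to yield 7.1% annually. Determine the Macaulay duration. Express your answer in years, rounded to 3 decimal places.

3.536 years

Periodic yield y = 0.071. Discount each cash flow and weight by its year:
  t   CF        PV=CF/(1+0.071)^t    t·PV
  1       462.50       431.8394       431.8394
  2       462.50       403.2114       806.4228
  3       462.50       376.4812     1,129.4437
  4     5,437.50     4,132.7714    16,531.0857
  Σ                  5,344.3035    18,898.7916
Price P = Σ PV = 5,344.3035.
Macaulay duration = Σ(t·PV) / P = 18,898.7916 / 5,344.3035 = 3.53625 years.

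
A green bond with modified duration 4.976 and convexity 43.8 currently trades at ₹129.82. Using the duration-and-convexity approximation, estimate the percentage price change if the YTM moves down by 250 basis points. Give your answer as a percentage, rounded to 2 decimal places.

+13.81%

Duration effect: -D_mod·Δy = -4.976 × (-0.025) = +0.124400
Convexity effect: ½·C·(Δy)² = 0.5 × 43.8 × (-0.025)² = +0.0136875
ΔP/P ≈ +0.124400 + 0.0136875 = +0.1380875
= +13.80875%.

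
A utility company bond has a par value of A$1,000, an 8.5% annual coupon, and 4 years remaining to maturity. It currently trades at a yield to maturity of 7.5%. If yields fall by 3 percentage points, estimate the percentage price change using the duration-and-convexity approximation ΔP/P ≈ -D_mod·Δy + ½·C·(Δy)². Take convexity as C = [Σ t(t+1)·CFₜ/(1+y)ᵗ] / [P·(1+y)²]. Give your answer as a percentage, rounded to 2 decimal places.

+10.61%

With y = 0.075:
  t   CF        PV=CF/(1+0.075)^t    t·PV        t(t+1)·PV
  1        85.00        79.0698        79.0698         158.1395
  2        85.00        73.5533       147.1065         441.3196
  3        85.00        68.4216       205.2649         821.0598
  4     1,085.00       812.4486     3,249.7943      16,248.9715
  Σ                  1,033.4933     3,681.2356      17,669.4904
P = 1,033.4933; D_Mac = 3.56193 yrs; D_mod = 3.31343 yrs; C = 14.79447.
Duration effect: -3.31343 × (-0.03) = +0.099403
Convexity effect: 0.5 × 14.79447 × (-0.03)² = +0.0066575
ΔP/P ≈ +0.099403 + 0.0066575 = +0.106060 = +10.6060%.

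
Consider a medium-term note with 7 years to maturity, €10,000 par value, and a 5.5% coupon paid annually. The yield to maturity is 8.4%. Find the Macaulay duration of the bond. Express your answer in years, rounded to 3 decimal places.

5.898 years

Periodic yield y = 0.084. Discount each cash flow and weight by its year:
  t   CF        PV=CF/(1+0.084)^t    t·PV
  1       550.00       507.3801       507.3801
  2       550.00       468.0628       936.1256
  3       550.00       431.7922     1,295.3767
  4       550.00       398.3323     1,593.3293
  5       550.00       367.4653     1,837.3263
  6       550.00       338.9901     2,033.9405
  7    10,550.00     5,998.5666    41,989.9661
  Σ                  8,510.5894    50,193.4447
Price P = Σ PV = 8,510.5894.
Macaulay duration = Σ(t·PV) / P = 50,193.4447 / 8,510.5894 = 5.89776 years.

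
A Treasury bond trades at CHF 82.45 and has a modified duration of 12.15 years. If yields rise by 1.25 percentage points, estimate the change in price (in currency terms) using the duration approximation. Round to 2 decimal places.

-CHF 12.52

Duration approximation: ΔP/P ≈ -D_mod · Δy = -12.15 × (+0.0125) = -0.151875.
ΔP ≈ 82.45 × (-0.151875) = -12.52209375.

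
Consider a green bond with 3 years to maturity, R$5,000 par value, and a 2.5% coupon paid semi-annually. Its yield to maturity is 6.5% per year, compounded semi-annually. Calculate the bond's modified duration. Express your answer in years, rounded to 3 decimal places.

Periodic yield y = 0.0325. First find Macaulay duration:
  t   CF        PV=CF/(1+0.0325)^t    t·PV
  1        62.50        60.5327        60.5327
  2        62.50        58.6273       117.2546
  3        62.50        56.7819       170.3457
  4        62.50        54.9946       219.9783
  5        62.50        53.2635       266.3175
  6     5,062.50     4,178.5411    25,071.2464
  Σ                  4,462.7410    25,905.6751
P = 4,462.7410; Macaulay duration = 25,905.6751 / 4,462.7410 = 5.80488 half-year periods = 2.90244 years.
Modified duration = D_Mac / (1 + y) = 2.90244 / 1.0325 = 2.81108 years.

2.811 years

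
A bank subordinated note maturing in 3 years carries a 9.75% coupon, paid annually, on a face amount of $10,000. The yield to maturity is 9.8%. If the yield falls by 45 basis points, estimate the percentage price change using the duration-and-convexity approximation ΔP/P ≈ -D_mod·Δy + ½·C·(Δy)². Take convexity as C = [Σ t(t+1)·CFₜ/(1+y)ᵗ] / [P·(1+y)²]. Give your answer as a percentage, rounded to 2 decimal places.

+1.13%

With y = 0.098:
  t   CF        PV=CF/(1+0.098)^t    t·PV        t(t+1)·PV
  1       975.00       887.9781       887.9781       1,775.9563
  2       975.00       808.7233     1,617.4465       4,852.3396
  3    10,975.00     8,290.8204    24,872.4613      99,489.8451
  Σ                  9,987.5218    27,377.8859     106,118.1409
P = 9,987.5218; D_Mac = 2.74121 yrs; D_mod = 2.49655 yrs; C = 8.81307.
Duration effect: -2.49655 × (-0.0045) = +0.011234
Convexity effect: 0.5 × 8.81307 × (-0.0045)² = +0.0000892
ΔP/P ≈ +0.011234 + 0.0000892 = +0.011324 = +1.1324%.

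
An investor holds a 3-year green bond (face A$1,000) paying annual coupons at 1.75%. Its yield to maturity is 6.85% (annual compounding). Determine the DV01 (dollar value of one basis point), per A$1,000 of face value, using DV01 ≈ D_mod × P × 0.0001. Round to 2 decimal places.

A$0.24

Periodic yield y = 0.0685.
  t   CF        PV=CF/(1+0.0685)^t    t·PV
  1        17.50        16.3781        16.3781
  2        17.50        15.3281        30.6562
  3     1,017.50       834.0860     2,502.2580
  Σ                    865.7922     2,549.2924
P = 865.7922; D_Mac = 2.94446 yrs; D_mod = 2.75570 yrs.
DV01 ≈ 2.75570 × 865.7922 × 0.0001 = 0.238586.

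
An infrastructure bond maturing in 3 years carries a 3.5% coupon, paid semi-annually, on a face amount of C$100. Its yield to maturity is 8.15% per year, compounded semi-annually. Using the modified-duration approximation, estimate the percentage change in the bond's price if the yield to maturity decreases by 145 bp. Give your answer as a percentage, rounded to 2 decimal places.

+3.99%

Periodic yield y = 0.04075. Modified duration first:
  t   CF        PV=CF/(1+0.04075)^t    t·PV
  1         1.75         1.6815         1.6815
  2         1.75         1.6156         3.2313
  3         1.75         1.5524         4.6571
  4         1.75         1.4916         5.9664
  5         1.75         1.4332         7.1660
  6       101.75        80.0674       480.4046
  Σ                     87.8417       503.1069
P = 87.8417; D_Mac = 5.72742 half-year periods = 2.86371 yrs; D_mod = 2.86371/(1+0.04075) = 2.75159 yrs.
ΔP/P ≈ -D_mod · Δy = -2.75159 × (-0.0145) = +0.039898 = +3.9898%.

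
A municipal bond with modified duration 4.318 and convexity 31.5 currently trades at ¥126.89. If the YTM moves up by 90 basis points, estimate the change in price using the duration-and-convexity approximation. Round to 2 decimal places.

-¥4.77

Duration effect: -D_mod·Δy = -4.318 × (+0.009) = -0.038862
Convexity effect: ½·C·(Δy)² = 0.5 × 31.5 × (0.009)² = +0.00127575
ΔP/P ≈ -0.038862 + 0.00127575 = -0.03758625
ΔP ≈ 126.89 × (-0.03758625) = -4.7693192625.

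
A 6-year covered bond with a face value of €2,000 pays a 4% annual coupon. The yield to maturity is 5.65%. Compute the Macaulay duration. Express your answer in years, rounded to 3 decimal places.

5.424 years

Periodic yield y = 0.0565. Discount each cash flow and weight by its year:
  t   CF        PV=CF/(1+0.0565)^t    t·PV
  1        80.00        75.7217        75.7217
  2        80.00        71.6722       143.3445
  3        80.00        67.8393       203.5180
  4        80.00        64.2114       256.8455
  5        80.00        60.7775       303.8873
  6     2,080.00     1,495.7063     8,974.2379
  Σ                  1,835.9284     9,957.5548
Price P = Σ PV = 1,835.9284.
Macaulay duration = Σ(t·PV) / P = 9,957.5548 / 1,835.9284 = 5.42372 years.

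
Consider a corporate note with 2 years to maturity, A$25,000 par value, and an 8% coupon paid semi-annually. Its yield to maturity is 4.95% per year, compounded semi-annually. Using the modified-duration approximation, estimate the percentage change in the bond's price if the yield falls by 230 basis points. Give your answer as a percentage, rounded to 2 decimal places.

Periodic yield y = 0.02475. Modified duration first:
  t   CF        PV=CF/(1+0.02475)^t    t·PV
  1     1,000.00       975.8478       975.8478
  2     1,000.00       952.2789     1,904.5577
  3     1,000.00       929.2792     2,787.8376
  4    26,000.00    23,577.7110    94,310.8440
  Σ                 26,435.1168    99,979.0871
P = 26,435.1168; D_Mac = 3.78206 half-year periods = 1.89103 yrs; D_mod = 1.89103/(1+0.02475) = 1.84536 yrs.
ΔP/P ≈ -D_mod · Δy = -1.84536 × (-0.023) = +0.042443 = +4.2443%.

+4.24%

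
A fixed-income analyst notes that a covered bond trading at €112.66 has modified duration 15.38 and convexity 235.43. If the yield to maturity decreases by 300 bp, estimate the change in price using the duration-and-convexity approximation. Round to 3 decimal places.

+€63.917

Duration effect: -D_mod·Δy = -15.38 × (-0.03) = +0.461400
Convexity effect: ½·C·(Δy)² = 0.5 × 235.43 × (-0.03)² = +0.1059435
ΔP/P ≈ +0.461400 + 0.1059435 = +0.5673435
ΔP ≈ 112.66 × (+0.5673435) = +63.91691871.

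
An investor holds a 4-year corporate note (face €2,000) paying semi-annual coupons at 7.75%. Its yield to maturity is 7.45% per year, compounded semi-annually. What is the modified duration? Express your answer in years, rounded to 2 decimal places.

3.39 years

Periodic yield y = 0.03725. First find Macaulay duration:
  t   CF        PV=CF/(1+0.03725)^t    t·PV
  1        77.50        74.7168        74.7168
  2        77.50        72.0335       144.0671
  3        77.50        69.4467       208.3400
  4        77.50        66.9527       267.8107
  5        77.50        64.5483       322.7413
  6        77.50        62.2302       373.3811
  7        77.50        59.9954       419.9675
  8     2,077.50     1,550.5061    12,404.0490
  Σ                  2,020.4296    14,215.0733
P = 2,020.4296; Macaulay duration = 14,215.0733 / 2,020.4296 = 7.03567 half-year periods = 3.51783 years.
Modified duration = D_Mac / (1 + y) = 3.51783 / 1.03725 = 3.39150 years.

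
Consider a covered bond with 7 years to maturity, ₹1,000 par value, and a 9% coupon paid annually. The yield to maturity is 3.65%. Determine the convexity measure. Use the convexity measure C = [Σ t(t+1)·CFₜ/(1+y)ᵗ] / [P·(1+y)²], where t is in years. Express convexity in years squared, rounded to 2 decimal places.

39.33

With y = 0.0365:
  t   CF        PV=CF/(1+0.0365)^t    t·PV        t(t+1)·PV
  1        90.00        86.8307        86.8307         173.6614
  2        90.00        83.7730       167.5459         502.6378
  3        90.00        80.8229       242.4688         969.8752
  4        90.00        77.9768       311.9071       1,559.5356
  5        90.00        75.2309       376.1543       2,256.9255
  6        90.00        72.5816       435.4897       3,048.4281
  7     1,090.00       848.0888     5,936.6219      47,492.9755
  Σ                  1,325.3047     7,557.0184      56,004.0391
P = 1,325.3047.
Convexity = Σ t(t+1)·PV / [P·(1+y)²] = 56,004.0391 / (1,325.3047 × 1.074332) = 39.33372.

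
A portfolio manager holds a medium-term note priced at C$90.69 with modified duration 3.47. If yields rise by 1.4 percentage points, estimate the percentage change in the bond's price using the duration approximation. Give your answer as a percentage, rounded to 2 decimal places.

Duration approximation: ΔP/P ≈ -D_mod · Δy = -3.47 × (+0.014) = -0.048580.
As a percentage: -4.8580%.

-4.86%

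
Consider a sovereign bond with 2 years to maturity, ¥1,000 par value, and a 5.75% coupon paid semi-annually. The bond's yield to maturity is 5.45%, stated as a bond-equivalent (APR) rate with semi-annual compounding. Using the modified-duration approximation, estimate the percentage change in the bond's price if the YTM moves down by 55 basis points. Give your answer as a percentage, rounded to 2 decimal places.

+1.03%

Periodic yield y = 0.02725. Modified duration first:
  t   CF        PV=CF/(1+0.02725)^t    t·PV
  1        28.75        27.9873        27.9873
  2        28.75        27.2449        54.4898
  3        28.75        26.5222        79.5666
  4     1,028.75       923.8581     3,695.4322
  Σ                  1,005.6125     3,857.4760
P = 1,005.6125; D_Mac = 3.83595 half-year periods = 1.91797 yrs; D_mod = 1.91797/(1+0.02725) = 1.86710 yrs.
ΔP/P ≈ -D_mod · Δy = -1.86710 × (-0.0055) = +0.010269 = +1.0269%.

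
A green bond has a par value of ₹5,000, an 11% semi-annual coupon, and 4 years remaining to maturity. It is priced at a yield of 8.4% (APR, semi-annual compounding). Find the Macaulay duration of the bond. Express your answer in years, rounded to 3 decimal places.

Periodic yield y = 0.042. Discount each cash flow and weight by its period:
  t   CF        PV=CF/(1+0.042)^t    t·PV
  1       275.00       263.9155       263.9155
  2       275.00       253.2779       506.5558
  3       275.00       243.0690       729.2069
  4       275.00       233.2716       933.0863
  5       275.00       223.8691     1,119.3454
  6       275.00       214.8456     1,289.0734
  7       275.00       206.1858     1,443.3003
  8     5,275.00     3,795.6024    30,364.8192
  Σ                  5,434.0368    36,649.3027
Price P = Σ PV = 5,434.0368.
Macaulay duration = Σ(t·PV) / P = 36,649.3027 / 5,434.0368 = 6.74440 half-year periods.
In years: 6.74440 / 2 = 3.37220 years.

3.372 years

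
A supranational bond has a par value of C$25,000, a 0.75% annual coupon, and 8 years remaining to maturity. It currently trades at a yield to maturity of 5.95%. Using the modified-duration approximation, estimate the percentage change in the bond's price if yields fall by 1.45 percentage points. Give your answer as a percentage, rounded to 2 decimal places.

+10.59%

Periodic yield y = 0.0595. Modified duration first:
  t   CF        PV=CF/(1+0.0595)^t    t·PV
  1       187.50       176.9703       176.9703
  2       187.50       167.0319       334.0637
  3       187.50       157.6516       472.9548
  4       187.50       148.7981       595.1925
  5       187.50       140.4418       702.2091
  6       187.50       132.5548       795.3289
  7       187.50       125.1107       875.7751
  8    25,187.50    15,862.7097   126,901.6772
  Σ                 16,911.2689   130,854.1716
P = 16,911.2689; D_Mac = 7.73769 yrs; D_mod = 7.73769/(1+0.0595) = 7.30315 yrs.
ΔP/P ≈ -D_mod · Δy = -7.30315 × (-0.0145) = +0.105896 = +10.5896%.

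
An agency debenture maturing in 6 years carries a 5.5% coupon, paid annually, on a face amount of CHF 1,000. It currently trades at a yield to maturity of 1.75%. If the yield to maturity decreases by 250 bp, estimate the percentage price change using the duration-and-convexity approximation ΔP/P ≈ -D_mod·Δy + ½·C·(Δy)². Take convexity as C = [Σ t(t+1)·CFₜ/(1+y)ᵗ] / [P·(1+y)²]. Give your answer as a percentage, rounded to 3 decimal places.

+14.219%

With y = 0.0175:
  t   CF        PV=CF/(1+0.0175)^t    t·PV        t(t+1)·PV
  1        55.00        54.0541        54.0541         108.1081
  2        55.00        53.1244       106.2488         318.7463
  3        55.00        52.2107       156.6321         626.5283
  4        55.00        51.3127       205.2509       1,026.2544
  5        55.00        50.4302       252.1509       1,512.9057
  6     1,055.00       950.7054     5,704.2323      39,929.6260
  Σ                  1,211.8374     6,478.5690      43,522.1687
P = 1,211.8374; D_Mac = 5.34607 yrs; D_mod = 5.25412 yrs; C = 34.68944.
Duration effect: -5.25412 × (-0.025) = +0.131353
Convexity effect: 0.5 × 34.68944 × (-0.025)² = +0.0108405
ΔP/P ≈ +0.131353 + 0.0108405 = +0.142194 = +14.2194%.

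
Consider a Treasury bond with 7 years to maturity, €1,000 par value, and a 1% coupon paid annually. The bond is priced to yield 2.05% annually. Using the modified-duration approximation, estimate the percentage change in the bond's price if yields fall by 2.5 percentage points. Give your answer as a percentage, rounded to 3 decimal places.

Periodic yield y = 0.0205. Modified duration first:
  t   CF        PV=CF/(1+0.0205)^t    t·PV
  1        10.00         9.7991         9.7991
  2        10.00         9.6023        19.2045
  3        10.00         9.4094        28.2281
  4        10.00         9.2204        36.8814
  5        10.00         9.0351        45.1757
  6        10.00         8.8536        53.1219
  7     1,010.00       876.2546     6,133.7822
  Σ                    932.1745     6,326.1930
P = 932.1745; D_Mac = 6.78649 yrs; D_mod = 6.78649/(1+0.0205) = 6.65016 yrs.
ΔP/P ≈ -D_mod · Δy = -6.65016 × (-0.025) = +0.166254 = +16.6254%.

+16.625%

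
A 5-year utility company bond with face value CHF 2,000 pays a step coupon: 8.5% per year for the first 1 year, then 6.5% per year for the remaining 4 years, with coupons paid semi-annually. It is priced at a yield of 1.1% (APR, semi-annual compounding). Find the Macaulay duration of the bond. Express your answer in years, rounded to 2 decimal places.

4.38 years

Periodic yield y = 0.0055. Discount each cash flow and weight by its period:
  t   CF        PV=CF/(1+0.0055)^t    t·PV
  1        85.00        84.5351        84.5351
  2        85.00        84.0727       168.1453
  3        65.00        63.9392       191.8176
  4        65.00        63.5894       254.3578
  5        65.00        63.2416       316.2081
  6        65.00        62.8957       377.3742
  7        65.00        62.5517       437.8616
  8        65.00        62.2095       497.6761
  9        65.00        61.8692       556.8230
  10    2,065.00     1,954.7864    19,547.8639
  Σ                  2,563.6904    22,432.6626
Price P = Σ PV = 2,563.6904.
Macaulay duration = Σ(t·PV) / P = 22,432.6626 / 2,563.6904 = 8.75014 half-year periods.
In years: 8.75014 / 2 = 4.37507 years.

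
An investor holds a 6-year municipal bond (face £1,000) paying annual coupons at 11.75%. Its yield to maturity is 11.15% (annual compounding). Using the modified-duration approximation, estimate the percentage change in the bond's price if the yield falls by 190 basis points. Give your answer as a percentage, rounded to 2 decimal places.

Periodic yield y = 0.1115. Modified duration first:
  t   CF        PV=CF/(1+0.1115)^t    t·PV
  1       117.50       105.7130       105.7130
  2       117.50        95.1084       190.2168
  3       117.50        85.5676       256.7029
  4       117.50        76.9839       307.9357
  5       117.50        69.2613       346.3064
  6     1,117.50       592.6397     3,555.8381
  Σ                  1,025.2739     4,762.7129
P = 1,025.2739; D_Mac = 4.64531 yrs; D_mod = 4.64531/(1+0.1115) = 4.17931 yrs.
ΔP/P ≈ -D_mod · Δy = -4.17931 × (-0.019) = +0.079407 = +7.9407%.

+7.94%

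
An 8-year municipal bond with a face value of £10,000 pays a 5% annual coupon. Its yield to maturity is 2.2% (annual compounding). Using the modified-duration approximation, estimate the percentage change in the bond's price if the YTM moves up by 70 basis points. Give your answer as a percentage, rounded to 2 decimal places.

-4.73%

Periodic yield y = 0.022. Modified duration first:
  t   CF        PV=CF/(1+0.022)^t    t·PV
  1       500.00       489.2368       489.2368
  2       500.00       478.7053       957.4105
  3       500.00       468.4005     1,405.2014
  4       500.00       458.3175     1,833.2699
  5       500.00       448.4515     2,242.2577
  6       500.00       438.7980     2,632.7879
  7       500.00       429.3522     3,005.4657
  8    10,500.00     8,822.3063    70,578.4505
  Σ                 12,033.5681    83,144.0805
P = 12,033.5681; D_Mac = 6.90935 yrs; D_mod = 6.90935/(1+0.022) = 6.76061 yrs.
ΔP/P ≈ -D_mod · Δy = -6.76061 × (+0.007) = -0.047324 = -4.7324%.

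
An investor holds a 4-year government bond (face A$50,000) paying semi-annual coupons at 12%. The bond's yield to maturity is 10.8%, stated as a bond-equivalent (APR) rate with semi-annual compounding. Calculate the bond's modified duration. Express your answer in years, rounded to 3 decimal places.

Periodic yield y = 0.054. First find Macaulay duration:
  t   CF        PV=CF/(1+0.054)^t    t·PV
  1     3,000.00     2,846.2998     2,846.2998
  2     3,000.00     2,700.4742     5,400.9484
  3     3,000.00     2,562.1197     7,686.3592
  4     3,000.00     2,430.8536     9,723.4146
  5     3,000.00     2,306.3128    11,531.5638
  6     3,000.00     2,188.1525    13,128.9151
  7     3,000.00     2,076.0460    14,532.3222
  8    53,000.00    34,797.7355   278,381.8839
  Σ                 51,907.9942   343,231.7070
P = 51,907.9942; Macaulay duration = 343,231.7070 / 51,907.9942 = 6.61231 half-year periods = 3.30615 years.
Modified duration = D_Mac / (1 + y) = 3.30615 / 1.054 = 3.13677 years.

3.137 years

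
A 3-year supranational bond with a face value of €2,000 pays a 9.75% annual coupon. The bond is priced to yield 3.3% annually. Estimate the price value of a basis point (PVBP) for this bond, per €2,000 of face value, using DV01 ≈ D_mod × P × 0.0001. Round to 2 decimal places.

Periodic yield y = 0.033.
  t   CF        PV=CF/(1+0.033)^t    t·PV
  1       195.00       188.7706       188.7706
  2       195.00       182.7401       365.4803
  3     2,195.00     1,991.2856     5,973.8569
  Σ                  2,362.7963     6,528.1078
P = 2,362.7963; D_Mac = 2.76287 yrs; D_mod = 2.67461 yrs.
DV01 ≈ 2.67461 × 2,362.7963 × 0.0001 = 0.631956.

€0.63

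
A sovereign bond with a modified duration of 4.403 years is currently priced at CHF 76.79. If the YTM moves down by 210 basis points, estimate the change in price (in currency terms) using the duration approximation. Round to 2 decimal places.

Duration approximation: ΔP/P ≈ -D_mod · Δy = -4.403 × (-0.021) = +0.092463.
ΔP ≈ 76.79 × (+0.092463) = +7.10023377.

+CHF 7.10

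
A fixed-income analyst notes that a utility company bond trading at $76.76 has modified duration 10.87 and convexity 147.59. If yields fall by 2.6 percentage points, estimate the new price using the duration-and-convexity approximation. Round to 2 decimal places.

$102.28

Duration effect: -D_mod·Δy = -10.87 × (-0.026) = +0.282620
Convexity effect: ½·C·(Δy)² = 0.5 × 147.59 × (-0.026)² = +0.04988542
ΔP/P ≈ +0.282620 + 0.04988542 = +0.33250542
New price ≈ 76.76 × (1 + 0.33250542) = 102.2831160392.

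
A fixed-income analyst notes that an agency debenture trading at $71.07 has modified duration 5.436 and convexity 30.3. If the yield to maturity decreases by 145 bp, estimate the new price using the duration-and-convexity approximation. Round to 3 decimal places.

$76.898

Duration effect: -D_mod·Δy = -5.436 × (-0.0145) = +0.078822
Convexity effect: ½·C·(Δy)² = 0.5 × 30.3 × (-0.0145)² = +0.0031852875
ΔP/P ≈ +0.078822 + 0.0031852875 = +0.0820072875
New price ≈ 71.07 × (1 + 0.0820072875) = 76.898257922625.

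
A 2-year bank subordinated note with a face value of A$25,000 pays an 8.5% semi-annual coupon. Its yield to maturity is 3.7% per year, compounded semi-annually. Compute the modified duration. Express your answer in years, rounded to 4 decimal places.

1.8524 years

Periodic yield y = 0.0185. First find Macaulay duration:
  t   CF        PV=CF/(1+0.0185)^t    t·PV
  1     1,062.50     1,043.2008     1,043.2008
  2     1,062.50     1,024.2521     2,048.5042
  3     1,062.50     1,005.6476     3,016.9429
  4    26,062.50    24,219.8773    96,879.5093
  Σ                 27,292.9779   102,988.1572
P = 27,292.9779; Macaulay duration = 102,988.1572 / 27,292.9779 = 3.77343 half-year periods = 1.88672 years.
Modified duration = D_Mac / (1 + y) = 1.88672 / 1.0185 = 1.85245 years.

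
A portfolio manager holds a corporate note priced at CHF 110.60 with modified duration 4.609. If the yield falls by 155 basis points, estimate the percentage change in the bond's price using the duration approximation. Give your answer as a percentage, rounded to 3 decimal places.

+7.144%

Duration approximation: ΔP/P ≈ -D_mod · Δy = -4.609 × (-0.0155) = +0.0714395.
As a percentage: +7.14395%.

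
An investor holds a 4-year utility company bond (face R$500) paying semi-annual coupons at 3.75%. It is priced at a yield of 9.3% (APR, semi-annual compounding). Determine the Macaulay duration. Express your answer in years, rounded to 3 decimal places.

Periodic yield y = 0.0465. Discount each cash flow and weight by its period:
  t   CF        PV=CF/(1+0.0465)^t    t·PV
  1        9.375         8.9584         8.9584
  2        9.375         8.5604        17.1208
  3        9.375         8.1800        24.5400
  4        9.375         7.8165        31.2661
  5        9.375         7.4692        37.3461
  6        9.375         7.1373        42.8240
  7        9.375         6.8202        47.7413
  8      509.375       354.0982     2,832.7859
  Σ                    409.0403     3,042.5827
Price P = Σ PV = 409.0403.
Macaulay duration = Σ(t·PV) / P = 3,042.5827 / 409.0403 = 7.43834 half-year periods.
In years: 7.43834 / 2 = 3.71917 years.

3.719 years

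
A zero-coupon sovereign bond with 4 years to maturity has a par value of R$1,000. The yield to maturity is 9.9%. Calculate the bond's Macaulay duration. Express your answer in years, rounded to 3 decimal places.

A zero-coupon bond has a single cash flow at maturity, so its Macaulay duration equals its maturity: 4 years.

4.000 years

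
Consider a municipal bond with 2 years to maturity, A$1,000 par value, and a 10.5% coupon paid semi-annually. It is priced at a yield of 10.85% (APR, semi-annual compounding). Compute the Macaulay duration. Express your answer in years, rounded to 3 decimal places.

1.855 years

Periodic yield y = 0.05425. Discount each cash flow and weight by its period:
  t   CF        PV=CF/(1+0.05425)^t    t·PV
  1        52.50        49.7984        49.7984
  2        52.50        47.2359        94.4718
  3        52.50        44.8052       134.4156
  4     1,052.50       852.0158     3,408.0633
  Σ                    993.8554     3,686.7492
Price P = Σ PV = 993.8554.
Macaulay duration = Σ(t·PV) / P = 3,686.7492 / 993.8554 = 3.70954 half-year periods.
In years: 3.70954 / 2 = 1.85477 years.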